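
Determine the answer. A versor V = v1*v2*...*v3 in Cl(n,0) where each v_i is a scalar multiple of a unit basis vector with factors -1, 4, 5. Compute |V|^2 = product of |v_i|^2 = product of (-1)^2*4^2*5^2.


Each vector v_i has |v_i|^2 = s_i^2
Squared scales: (-1)^2 = 1, 4^2 = 16, 5^2 = 25
|V|^2 = 1 * 16 * 25
= 400


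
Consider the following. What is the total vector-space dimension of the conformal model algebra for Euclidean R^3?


The conformal model of R^3 uses Cl(4,1): the 3 Euclidean generators plus two extra orthogonal generators e+ (e+^2 = +1) and e- (e-^2 = -1), from which the null vectors e0, einf are built.
Number of generators m = 3 + 2 = 5.
dim Cl(p,q) = 2^m = 2^5 = 32


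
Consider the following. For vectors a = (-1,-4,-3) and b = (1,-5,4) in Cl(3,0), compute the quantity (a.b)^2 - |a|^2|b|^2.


a . b = (-1)*1 + (-4)*(-5) + (-3)*4
= -1 + 20 + (-12) = 7
|a|^2 = (-1)^2 + (-4)^2 + (-3)^2 = 26
|b|^2 = 1^2 + (-5)^2 + 4^2 = 42
(a.b)^2 = 7^2 = 49
|a|^2 * |b|^2 = 26 * 42 = 1092
Result = 49 - 1092 = -1043


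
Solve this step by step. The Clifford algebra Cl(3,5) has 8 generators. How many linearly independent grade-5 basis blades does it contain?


Number of grade-k basis blades in Cl(p,q) with n = p + q is C(n, k).
n = 3 + 5 = 8
C(8, 5) = 8! / (5! * 3!)
= 40320 / (120 * 6)
= 56


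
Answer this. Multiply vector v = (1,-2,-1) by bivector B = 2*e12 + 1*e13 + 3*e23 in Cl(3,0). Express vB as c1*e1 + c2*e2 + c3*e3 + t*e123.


vB has grade-1 (vector) and grade-3 (trivector) parts: vB = (v _| B) + (v ^ B).
Vector part <vB>_1:
  e1: -v2*b12 - v3*b13 = -(-2)*(2) - (-1)*(1) = 5
  e2: v1*b12 - v3*b23 = (1)*(2) - (-1)*(3) = 5
  e3: v1*b13 + v2*b23 = (1)*(1) + (-2)*(3) = -5
Trivector part <vB>_3:
  e123: v1*b23 - v2*b13 + v3*b12 = (1)*(3) - (-2)*(1) + (-1)*(2) = 3
vB = 5*e1 + 5*e2 - 5*e3 + 3*e123


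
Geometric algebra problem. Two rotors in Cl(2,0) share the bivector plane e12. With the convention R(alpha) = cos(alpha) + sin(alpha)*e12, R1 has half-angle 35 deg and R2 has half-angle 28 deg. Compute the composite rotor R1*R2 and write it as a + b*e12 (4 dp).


Same-plane rotors commute and their half-angles add:
R1*R2 = cos(a1 + a2) + sin(a1 + a2)*e12.
a1 + a2 = 35 + 28 = 63 deg
cos(63 deg) = 0.4540
sin(63 deg) = 0.8910
R1*R2 = 0.4540 + 0.8910*e12


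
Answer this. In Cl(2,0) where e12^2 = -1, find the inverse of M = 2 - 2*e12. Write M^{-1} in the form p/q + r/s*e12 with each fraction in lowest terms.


M = 2 - 2*e12, where e12^2 = -1.
Since M commutes with its reverse ~M = a - b*e12, M * ~M = a^2 - b^2*e12^2 = a^2 + b^2.
So M^{-1} = ~M / (a^2 + b^2) = (a - b*e12)/(a^2 + b^2).
a^2 + b^2 = 4 + 4 = 8
Scalar part = 2/8 = 1/4
Bivector coeff = 2/8 = 1/4
M^{-1} = 1/4 + 1/4*e12


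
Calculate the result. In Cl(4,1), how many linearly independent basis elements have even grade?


Even subalgebra dimension = 2^(n-1)
n = 4 + 1 = 5
2^(5 - 1) = 2^4 = 16
Verification: sum of C(5,k) for even k = 1 + 10 + 5 = 16
Result = 16


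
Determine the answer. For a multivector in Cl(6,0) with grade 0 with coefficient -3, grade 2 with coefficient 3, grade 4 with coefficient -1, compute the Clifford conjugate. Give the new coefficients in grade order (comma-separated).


Clifford conjugate sign for grade k: (-1)^(k(k+1)/2)
Grade 0: (-1)^(0*1/2) = (-1)^0 = 1, coeff -3 -> -3
Grade 2: (-1)^(2*3/2) = (-1)^3 = -1, coeff 3 -> -3
Grade 4: (-1)^(4*5/2) = (-1)^10 = 1, coeff -1 -> -1
Conjugated coefficients: -3, -3, -1


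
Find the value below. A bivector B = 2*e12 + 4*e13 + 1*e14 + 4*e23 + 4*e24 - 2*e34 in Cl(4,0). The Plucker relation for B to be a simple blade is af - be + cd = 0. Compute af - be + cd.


Plucker relation: af - be + cd
a*f = 2*(-2) = -4
b*e = 4*4 = 16
c*d = 1*4 = 4
af - be + cd = -4 - 16 + 4
= -16


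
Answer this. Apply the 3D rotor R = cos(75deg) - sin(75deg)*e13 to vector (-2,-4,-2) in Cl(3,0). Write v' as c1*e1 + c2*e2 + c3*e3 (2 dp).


Rotor R = cos(75deg) - sin(75deg)*e13
Rotation angle theta = 2 * 75 = 150 degrees in the e13 plane (e1 -> e3).
The component perpendicular to the plane (e2) is invariant: v'_2 = v2 = -4.00
cos(150deg) = -0.8660, sin(150deg) = 0.5000
v'_1 = v1*cos(theta) - v3*sin(theta) = -2*(-0.8660) - (-2)*0.5000 = 2.73
v'_3 = v1*sin(theta) + v3*cos(theta) = -2*0.5000 + (-2)*(-0.8660) = 0.73
v' = 2.73*e1 - 4.00*e2 + 0.73*e3


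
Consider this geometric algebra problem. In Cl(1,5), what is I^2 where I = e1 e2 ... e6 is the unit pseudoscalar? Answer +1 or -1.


The pseudoscalar I = e1...e_n (product of all n generators) of Cl(p,q) satisfies I^2 = (-1)^(q + n(n-1)/2).
p = 1, q = 5, n = p + q = 6
n(n-1)/2 = 6 * 5 / 2 = 15
Exponent = q + n(n-1)/2 = 5 + 15 = 20
I^2 = (-1)^20 = +1


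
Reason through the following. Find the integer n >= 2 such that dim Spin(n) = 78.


dim Spin(n) = dim so(n) = n(n-1)/2.
Solve n(n-1)/2 = 78, i.e. n^2 - n - 156 = 0.
Discriminant = 1 + 8*78 = 625
n = (1 + sqrt(625))/2 = (1 + 25)/2 = 13


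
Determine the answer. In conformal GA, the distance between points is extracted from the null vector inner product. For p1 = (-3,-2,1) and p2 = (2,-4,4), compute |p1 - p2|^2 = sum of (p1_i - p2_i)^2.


p1 - p2 = (-5, 2, -3)
|p1 - p2|^2 = (-5)^2 + 2^2 + (-3)^2
= 25 + 4 + 9
= 38


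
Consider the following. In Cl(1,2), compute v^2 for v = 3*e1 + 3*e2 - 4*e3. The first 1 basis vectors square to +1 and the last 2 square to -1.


v^2 = sum of c_i^2 * e_i^2
Positive signature terms (e_i^2 = +1): 3^2 = 9
Negative signature terms (e_j^2 = -1): 3^2 + (-4)^2 = 25
v^2 = 9 - 25 = -16


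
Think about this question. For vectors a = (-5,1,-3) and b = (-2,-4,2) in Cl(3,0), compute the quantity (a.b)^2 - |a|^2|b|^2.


a . b = (-5)*(-2) + 1*(-4) + (-3)*2
= 10 + (-4) + (-6) = 0
|a|^2 = (-5)^2 + 1^2 + (-3)^2 = 35
|b|^2 = (-2)^2 + (-4)^2 + 2^2 = 24
(a.b)^2 = 0^2 = 0
|a|^2 * |b|^2 = 35 * 24 = 840
Result = 0 - 840 = -840


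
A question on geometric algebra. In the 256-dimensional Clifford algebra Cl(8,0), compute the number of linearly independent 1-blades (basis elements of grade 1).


Number of grade-k basis blades in Cl(p,q) with n = p + q is C(n, k).
n = 8 + 0 = 8
C(8, 1) = 8! / (1! * 7!)
= 40320 / (1 * 5040)
= 8


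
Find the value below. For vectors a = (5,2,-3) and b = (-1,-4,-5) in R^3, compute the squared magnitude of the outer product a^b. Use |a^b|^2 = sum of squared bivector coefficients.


a wedge b = (a1*b2 - a2*b1)*e12 + (a1*b3 - a3*b1)*e13 + (a2*b3 - a3*b2)*e23
e12 coeff: 5*(-4) - 2*(-1) = -20 - (-2) = -18
e13 coeff: 5*(-5) - (-3)*(-1) = -25 - 3 = -28
e23 coeff: 2*(-5) - (-3)*(-4) = -10 - 12 = -22
|a wedge b|^2 = (-18)^2 + (-28)^2 + (-22)^2
= 324 + 784 + 484
= 1592


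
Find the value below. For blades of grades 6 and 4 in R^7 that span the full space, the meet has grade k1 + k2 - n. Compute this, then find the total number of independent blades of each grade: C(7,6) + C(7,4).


Meet grade = grade(A) + grade(B) - n
= 6 + 4 - 7 = 3
C(7,6) = 7
C(7,4) = 35
dim_A + dim_B = 7 + 35 = 42


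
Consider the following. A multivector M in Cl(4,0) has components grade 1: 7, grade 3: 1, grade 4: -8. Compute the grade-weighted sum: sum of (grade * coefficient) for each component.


Grade-weighted sum = sum of grade_k * coefficient_k
1*7 = 7
3*1 = 3
4*(-8) = -32
Total = 7 + 3 + (-32) = -22


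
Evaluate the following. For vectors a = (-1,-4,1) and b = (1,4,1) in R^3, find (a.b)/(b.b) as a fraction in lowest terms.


Projection coefficient = (a . b) / (b . b)
a . b = (-1)*1 + (-4)*4 + 1*1
= -1 + (-16) + 1 = -16
b . b = 1^2 + 4^2 + 1^2
= 1 + 16 + 1 = 18
Coefficient = -16/18
In lowest terms: -8/9


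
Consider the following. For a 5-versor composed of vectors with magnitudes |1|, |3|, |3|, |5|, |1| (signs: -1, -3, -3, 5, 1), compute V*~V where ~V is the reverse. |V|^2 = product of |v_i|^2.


Each vector v_i has |v_i|^2 = s_i^2
Squared scales: (-1)^2 = 1, (-3)^2 = 9, (-3)^2 = 9, 5^2 = 25, 1^2 = 1
|V|^2 = 1 * 9 * 9 * 25 * 1
= 2025


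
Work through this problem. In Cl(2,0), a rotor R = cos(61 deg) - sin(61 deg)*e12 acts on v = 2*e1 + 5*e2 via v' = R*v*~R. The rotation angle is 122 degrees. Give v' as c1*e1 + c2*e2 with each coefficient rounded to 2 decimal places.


Rotor R = cos(61deg) - sin(61deg)*e12
Rotation angle theta = 2 * 61 = 122 degrees
v' = R*v*~R rotates v by theta.
cos(122deg) = -0.5299, sin(122deg) = 0.8480
v'_1 = 2*cos(122deg) - 5*sin(122deg)
= 2*(-0.5299) - 5*0.8480
= -5.30
v'_2 = 2*sin(122deg) + 5*cos(122deg)
= 2*0.8480 + 5*(-0.5299)
= -0.95
v' = -5.30*e1 - 0.95*e2


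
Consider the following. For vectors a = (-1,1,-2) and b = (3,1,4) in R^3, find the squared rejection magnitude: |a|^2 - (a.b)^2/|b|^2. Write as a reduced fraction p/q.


|a|^2 = (-1)^2 + 1^2 + (-2)^2 = 6
|b|^2 = 3^2 + 1^2 + 4^2 = 26
a . b = (-1)*3 + 1*1 + (-2)*4 = -10
(a.b)^2 = (-10)^2 = 100
|rej|^2 = 6 - 100/26
= (156 - 100)/26
= 56/26
In lowest terms: 28/13


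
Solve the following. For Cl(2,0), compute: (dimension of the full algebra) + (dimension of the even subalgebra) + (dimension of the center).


n = 2 + 0 = 2
Total dim = 2^2 = 4
Even subalgebra dim = 2^1 = 2
n is even, so center dim = 1
Sum = 4 + 2 + 1 = 7


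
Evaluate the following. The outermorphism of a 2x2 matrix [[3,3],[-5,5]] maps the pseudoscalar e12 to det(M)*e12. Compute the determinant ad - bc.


The outermorphism of a linear map f sends e1^e2 to f(e1)^f(e2).
f(e1) = 3*e1 - 5*e2
f(e2) = 3*e1 + 5*e2
f(e1) ^ f(e2) = (3*e1 - 5*e2) ^ (3*e1 + 5*e2)
= 3*5*e12 + (-5)*3*e21
= (15 - (-15))*e12
= 30*e12
Coefficient = 30


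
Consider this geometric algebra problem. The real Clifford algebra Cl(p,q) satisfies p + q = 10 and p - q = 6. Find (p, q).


We need p + q = 10 and p - q = 6.
Adding: 2p = 10 + 6 = 16, so p = 8.
Then q = 10 - 8 = 2.
(p, q) = (8, 2)


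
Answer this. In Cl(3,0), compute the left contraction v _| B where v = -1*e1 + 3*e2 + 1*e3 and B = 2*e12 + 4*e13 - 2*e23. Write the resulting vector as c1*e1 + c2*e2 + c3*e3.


Left contraction v _| B = <vB>_1 (grade-1 part of the geometric product vB).
Using e1_|e12 = e2, e2_|e12 = -e1, e1_|e13 = e3, e3_|e13 = -e1, e2_|e23 = e3, e3_|e23 = -e2:
e1 coeff: -v2*b12 - v3*b13 = -(3)*(2) - (1)*(4) = -10
e2 coeff: v1*b12 - v3*b23 = (-1)*(2) - (1)*(-2) = 0
e3 coeff: v1*b13 + v2*b23 = (-1)*(4) + (3)*(-2) = -10
v _| B = -10*e1 + 0*e2 - 10*e3


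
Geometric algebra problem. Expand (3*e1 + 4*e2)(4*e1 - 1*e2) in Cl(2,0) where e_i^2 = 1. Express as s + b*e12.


Expand: (3*e1 + 4*e2)(4*e1 - 1*e2)
= 3*4*e1e1 + 3*(-1)*e1e2 + 4*4*e2e1 + 4*(-1)*e2e2
Using e1^2 = e2^2 = 1, e2e1 = -e1e2:
Scalar part s = 3*4 + 4*(-1) = 12 + (-4) = 8
Bivector part b = 3*(-1) - 4*4 = -3 - 16 = -19
uv = 8 - 19*e12


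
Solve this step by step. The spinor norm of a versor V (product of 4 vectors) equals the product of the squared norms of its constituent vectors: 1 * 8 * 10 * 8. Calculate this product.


Spinor norm N(V) = |v1|^2 * |v2|^2 * ... * |v4|^2
= 1 * 8 * 10 * 8
Running product: 1, 8, 80, 640
N(V) = 640


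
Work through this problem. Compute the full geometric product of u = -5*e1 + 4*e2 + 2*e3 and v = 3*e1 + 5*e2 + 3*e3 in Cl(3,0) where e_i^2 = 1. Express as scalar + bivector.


In Cl(3,0): e_i^2 = 1, e_ie_j = -e_je_i for i != j.
Scalar part = u . v = (-5)*3 + 4*5 + 2*3
= -15 + 20 + 6 = 11
e12 coeff = (-5)*5 - 4*3 = -25 - 12 = -37
e13 coeff = (-5)*3 - 2*3 = -15 - 6 = -21
e23 coeff = 4*3 - 2*5 = 12 - 10 = 2
uv = 11 - 37*e12 - 21*e13 + 2*e23


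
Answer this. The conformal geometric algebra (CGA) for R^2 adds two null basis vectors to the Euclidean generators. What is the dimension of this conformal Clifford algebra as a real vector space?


The conformal model of R^2 uses Cl(3,1): the 2 Euclidean generators plus two extra orthogonal generators e+ (e+^2 = +1) and e- (e-^2 = -1), from which the null vectors e0, einf are built.
Number of generators m = 2 + 2 = 4.
dim Cl(p,q) = 2^m = 2^4 = 16


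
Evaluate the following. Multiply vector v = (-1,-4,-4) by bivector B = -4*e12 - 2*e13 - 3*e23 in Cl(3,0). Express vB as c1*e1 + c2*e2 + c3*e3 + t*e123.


vB has grade-1 (vector) and grade-3 (trivector) parts: vB = (v _| B) + (v ^ B).
Vector part <vB>_1:
  e1: -v2*b12 - v3*b13 = -(-4)*(-4) - (-4)*(-2) = -24
  e2: v1*b12 - v3*b23 = (-1)*(-4) - (-4)*(-3) = -8
  e3: v1*b13 + v2*b23 = (-1)*(-2) + (-4)*(-3) = 14
Trivector part <vB>_3:
  e123: v1*b23 - v2*b13 + v3*b12 = (-1)*(-3) - (-4)*(-2) + (-4)*(-4) = 11
vB = -24*e1 - 8*e2 + 14*e3 + 11*e123


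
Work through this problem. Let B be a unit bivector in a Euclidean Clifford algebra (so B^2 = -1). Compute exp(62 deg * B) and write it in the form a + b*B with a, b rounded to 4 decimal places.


For a unit bivector B with B^2 = -1, the exponential series gives
e^(theta*B) = cos(theta) + sin(theta)*B (the GA analogue of Euler's formula).
theta = 62 degrees = 1.082104 rad
cos(62 deg) = 0.4695
sin(62 deg) = 0.8829
exp(theta*B) = 0.4695 + 0.8829*B


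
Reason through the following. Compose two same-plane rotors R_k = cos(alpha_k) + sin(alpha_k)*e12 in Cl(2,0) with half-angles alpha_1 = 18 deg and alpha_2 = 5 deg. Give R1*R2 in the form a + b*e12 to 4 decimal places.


Same-plane rotors commute and their half-angles add:
R1*R2 = cos(a1 + a2) + sin(a1 + a2)*e12.
a1 + a2 = 18 + 5 = 23 deg
cos(23 deg) = 0.9205
sin(23 deg) = 0.3907
R1*R2 = 0.9205 + 0.3907*e12


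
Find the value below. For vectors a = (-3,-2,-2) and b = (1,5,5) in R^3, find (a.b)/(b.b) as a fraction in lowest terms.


Projection coefficient = (a . b) / (b . b)
a . b = (-3)*1 + (-2)*5 + (-2)*5
= -3 + (-10) + (-10) = -23
b . b = 1^2 + 5^2 + 5^2
= 1 + 25 + 25 = 51
Coefficient = -23/51
In lowest terms: -23/51


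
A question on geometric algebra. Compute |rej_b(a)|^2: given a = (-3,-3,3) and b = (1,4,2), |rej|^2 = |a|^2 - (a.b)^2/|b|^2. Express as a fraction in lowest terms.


|a|^2 = (-3)^2 + (-3)^2 + 3^2 = 27
|b|^2 = 1^2 + 4^2 + 2^2 = 21
a . b = (-3)*1 + (-3)*4 + 3*2 = -9
(a.b)^2 = (-9)^2 = 81
|rej|^2 = 27 - 81/21
= (567 - 81)/21
= 486/21
In lowest terms: 162/7


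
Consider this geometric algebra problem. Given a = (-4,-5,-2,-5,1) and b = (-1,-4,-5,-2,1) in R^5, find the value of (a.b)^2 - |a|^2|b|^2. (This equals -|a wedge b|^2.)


a . b = (-4)*(-1) + (-5)*(-4) + (-2)*(-5) + (-5)*(-2) + 1*1
= 4 + 20 + 10 + 10 + 1 = 45
|a|^2 = (-4)^2 + (-5)^2 + (-2)^2 + (-5)^2 + 1^2 = 71
|b|^2 = (-1)^2 + (-4)^2 + (-5)^2 + (-2)^2 + 1^2 = 47
(a.b)^2 = 45^2 = 2025
|a|^2 * |b|^2 = 71 * 47 = 3337
Result = 2025 - 3337 = -1312


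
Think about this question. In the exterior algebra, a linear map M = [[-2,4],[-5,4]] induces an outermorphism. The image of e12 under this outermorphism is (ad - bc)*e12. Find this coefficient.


The outermorphism of a linear map f sends e1^e2 to f(e1)^f(e2).
f(e1) = -2*e1 - 5*e2
f(e2) = 4*e1 + 4*e2
f(e1) ^ f(e2) = (-2*e1 - 5*e2) ^ (4*e1 + 4*e2)
= (-2)*4*e12 + (-5)*4*e21
= (-8 - (-20))*e12
= 12*e12
Coefficient = 12


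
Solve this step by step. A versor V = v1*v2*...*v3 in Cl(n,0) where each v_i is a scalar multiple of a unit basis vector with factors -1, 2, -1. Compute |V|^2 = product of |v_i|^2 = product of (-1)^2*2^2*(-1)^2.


Each vector v_i has |v_i|^2 = s_i^2
Squared scales: (-1)^2 = 1, 2^2 = 4, (-1)^2 = 1
|V|^2 = 1 * 4 * 1
= 4


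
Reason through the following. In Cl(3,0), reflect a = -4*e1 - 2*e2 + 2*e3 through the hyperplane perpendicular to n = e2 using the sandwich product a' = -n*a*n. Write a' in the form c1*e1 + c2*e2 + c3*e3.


Reflection formula: a' = -n*a*n, with n = e2 (unit vector, n^2 = 1).
For reflection through hyperplane perp to e2:
The component along e2 flips sign, others stay.
a = (-4, -2, 2)
a' = (-4, 2, 2)
a' = -4*e1 + 2*e2 + 2*e3


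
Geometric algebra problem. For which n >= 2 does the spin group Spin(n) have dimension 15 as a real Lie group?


dim Spin(n) = dim so(n) = n(n-1)/2.
Solve n(n-1)/2 = 15, i.e. n^2 - n - 30 = 0.
Discriminant = 1 + 8*15 = 121
n = (1 + sqrt(121))/2 = (1 + 11)/2 = 6


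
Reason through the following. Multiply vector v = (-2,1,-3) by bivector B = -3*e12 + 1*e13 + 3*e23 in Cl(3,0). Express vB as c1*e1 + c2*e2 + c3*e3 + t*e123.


vB has grade-1 (vector) and grade-3 (trivector) parts: vB = (v _| B) + (v ^ B).
Vector part <vB>_1:
  e1: -v2*b12 - v3*b13 = -(1)*(-3) - (-3)*(1) = 6
  e2: v1*b12 - v3*b23 = (-2)*(-3) - (-3)*(3) = 15
  e3: v1*b13 + v2*b23 = (-2)*(1) + (1)*(3) = 1
Trivector part <vB>_3:
  e123: v1*b23 - v2*b13 + v3*b12 = (-2)*(3) - (1)*(1) + (-3)*(-3) = 2
vB = 6*e1 + 15*e2 + 1*e3 + 2*e123


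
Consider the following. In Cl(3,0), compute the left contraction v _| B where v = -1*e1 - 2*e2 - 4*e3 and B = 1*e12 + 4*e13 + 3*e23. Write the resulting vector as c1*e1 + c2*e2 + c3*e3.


Left contraction v _| B = <vB>_1 (grade-1 part of the geometric product vB).
Using e1_|e12 = e2, e2_|e12 = -e1, e1_|e13 = e3, e3_|e13 = -e1, e2_|e23 = e3, e3_|e23 = -e2:
e1 coeff: -v2*b12 - v3*b13 = -(-2)*(1) - (-4)*(4) = 18
e2 coeff: v1*b12 - v3*b23 = (-1)*(1) - (-4)*(3) = 11
e3 coeff: v1*b13 + v2*b23 = (-1)*(4) + (-2)*(3) = -10
v _| B = 18*e1 + 11*e2 - 10*e3


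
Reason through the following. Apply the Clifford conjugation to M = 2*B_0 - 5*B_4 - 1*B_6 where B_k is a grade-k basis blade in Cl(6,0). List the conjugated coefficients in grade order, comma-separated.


Clifford conjugate sign for grade k: (-1)^(k(k+1)/2)
Grade 0: (-1)^(0*1/2) = (-1)^0 = 1, coeff 2 -> 2
Grade 4: (-1)^(4*5/2) = (-1)^10 = 1, coeff -5 -> -5
Grade 6: (-1)^(6*7/2) = (-1)^21 = -1, coeff -1 -> 1
Conjugated coefficients: 2, -5, 1


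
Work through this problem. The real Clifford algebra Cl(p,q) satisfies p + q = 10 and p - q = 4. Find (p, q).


We need p + q = 10 and p - q = 4.
Adding: 2p = 10 + 4 = 14, so p = 7.
Then q = 10 - 7 = 3.
(p, q) = (7, 3)


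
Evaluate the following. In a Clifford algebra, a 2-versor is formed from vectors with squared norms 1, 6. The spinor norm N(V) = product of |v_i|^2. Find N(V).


Spinor norm N(V) = |v1|^2 * |v2|^2 * ... * |v2|^2
= 1 * 6
Running product: 1, 6
N(V) = 6


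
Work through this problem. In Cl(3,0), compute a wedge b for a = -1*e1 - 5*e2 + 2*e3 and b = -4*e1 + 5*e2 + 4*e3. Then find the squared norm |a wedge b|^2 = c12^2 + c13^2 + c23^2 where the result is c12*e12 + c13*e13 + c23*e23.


a wedge b = (a1*b2 - a2*b1)*e12 + (a1*b3 - a3*b1)*e13 + (a2*b3 - a3*b2)*e23
e12 coeff: (-1)*5 - (-5)*(-4) = -5 - 20 = -25
e13 coeff: (-1)*4 - 2*(-4) = -4 - (-8) = 4
e23 coeff: (-5)*4 - 2*5 = -20 - 10 = -30
|a wedge b|^2 = (-25)^2 + 4^2 + (-30)^2
= 625 + 16 + 900
= 1541


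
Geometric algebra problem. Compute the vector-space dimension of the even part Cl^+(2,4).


Even subalgebra dimension = 2^(n-1)
n = 2 + 4 = 6
2^(6 - 1) = 2^5 = 32
Verification: sum of C(6,k) for even k = 1 + 15 + 15 + 1 = 32
Result = 32


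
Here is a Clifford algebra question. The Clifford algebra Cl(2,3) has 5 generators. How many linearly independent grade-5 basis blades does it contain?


Number of grade-k basis blades in Cl(p,q) with n = p + q is C(n, k).
n = 2 + 3 = 5
C(5, 5) = 5! / (5! * 0!)
= 120 / (120 * 1)
= 1


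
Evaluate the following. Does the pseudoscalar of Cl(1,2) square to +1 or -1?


The pseudoscalar I = e1...e_n (product of all n generators) of Cl(p,q) satisfies I^2 = (-1)^(q + n(n-1)/2).
p = 1, q = 2, n = p + q = 3
n(n-1)/2 = 3 * 2 / 2 = 3
Exponent = q + n(n-1)/2 = 2 + 3 = 5
I^2 = (-1)^5 = -1


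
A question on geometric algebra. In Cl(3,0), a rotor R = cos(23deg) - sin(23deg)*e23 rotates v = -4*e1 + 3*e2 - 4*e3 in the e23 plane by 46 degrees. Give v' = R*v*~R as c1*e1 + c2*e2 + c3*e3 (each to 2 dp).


Rotor R = cos(23deg) - sin(23deg)*e23
Rotation angle theta = 2 * 23 = 46 degrees in the e23 plane (e2 -> e3).
The component perpendicular to the plane (e1) is invariant: v'_1 = v1 = -4.00
cos(46deg) = 0.6947, sin(46deg) = 0.7193
v'_2 = v2*cos(theta) - v3*sin(theta) = 3*0.6947 - (-4)*0.7193 = 4.96
v'_3 = v2*sin(theta) + v3*cos(theta) = 3*0.7193 + (-4)*0.6947 = -0.62
v' = -4.00*e1 + 4.96*e2 - 0.62*e3


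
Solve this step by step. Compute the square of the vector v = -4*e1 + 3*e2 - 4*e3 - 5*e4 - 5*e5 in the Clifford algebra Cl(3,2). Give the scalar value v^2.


v^2 = sum of c_i^2 * e_i^2
Positive signature terms (e_i^2 = +1): (-4)^2 + 3^2 + (-4)^2 = 41
Negative signature terms (e_j^2 = -1): (-5)^2 + (-5)^2 = 50
v^2 = 41 - 50 = -9


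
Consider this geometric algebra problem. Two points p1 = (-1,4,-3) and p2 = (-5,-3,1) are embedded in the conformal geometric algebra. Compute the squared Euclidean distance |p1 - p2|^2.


p1 - p2 = (4, 7, -4)
|p1 - p2|^2 = 4^2 + 7^2 + (-4)^2
= 16 + 49 + 16
= 81


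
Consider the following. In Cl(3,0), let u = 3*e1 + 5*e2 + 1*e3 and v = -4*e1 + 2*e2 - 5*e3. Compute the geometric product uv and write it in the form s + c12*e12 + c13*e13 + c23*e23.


In Cl(3,0): e_i^2 = 1, e_ie_j = -e_je_i for i != j.
Scalar part = u . v = 3*(-4) + 5*2 + 1*(-5)
= -12 + 10 + (-5) = -7
e12 coeff = 3*2 - 5*(-4) = 6 - (-20) = 26
e13 coeff = 3*(-5) - 1*(-4) = -15 - (-4) = -11
e23 coeff = 5*(-5) - 1*2 = -25 - 2 = -27
uv = -7 + 26*e12 - 11*e13 - 27*e23


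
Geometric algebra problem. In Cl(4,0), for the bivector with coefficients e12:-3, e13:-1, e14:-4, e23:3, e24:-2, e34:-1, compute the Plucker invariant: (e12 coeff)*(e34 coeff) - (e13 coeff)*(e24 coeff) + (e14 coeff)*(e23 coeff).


Plucker relation: af - be + cd
a*f = (-3)*(-1) = 3
b*e = (-1)*(-2) = 2
c*d = (-4)*3 = -12
af - be + cd = 3 - 2 + (-12)
= -11


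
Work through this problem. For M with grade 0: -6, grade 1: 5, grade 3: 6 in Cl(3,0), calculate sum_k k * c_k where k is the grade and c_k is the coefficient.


Grade-weighted sum = sum of grade_k * coefficient_k
0*(-6) = 0
1*5 = 5
3*6 = 18
Total = 0 + 5 + 18 = 23


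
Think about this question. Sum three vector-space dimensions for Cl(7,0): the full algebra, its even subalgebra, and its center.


n = 7 + 0 = 7
Total dim = 2^7 = 128
Even subalgebra dim = 2^6 = 64
n is odd, so center dim = 2
Sum = 128 + 64 + 2 = 194


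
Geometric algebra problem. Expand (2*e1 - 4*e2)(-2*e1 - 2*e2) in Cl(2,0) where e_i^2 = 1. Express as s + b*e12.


Expand: (2*e1 - 4*e2)(-2*e1 - 2*e2)
= 2*(-2)*e1e1 + 2*(-2)*e1e2 + (-4)*(-2)*e2e1 + (-4)*(-2)*e2e2
Using e1^2 = e2^2 = 1, e2e1 = -e1e2:
Scalar part s = 2*(-2) + (-4)*(-2) = -4 + 8 = 4
Bivector part b = 2*(-2) - (-4)*(-2) = -4 - 8 = -12
uv = 4 - 12*e12


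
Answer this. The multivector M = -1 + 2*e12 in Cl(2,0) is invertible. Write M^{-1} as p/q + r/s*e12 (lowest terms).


M = -1 + 2*e12, where e12^2 = -1.
Since M commutes with its reverse ~M = a - b*e12, M * ~M = a^2 - b^2*e12^2 = a^2 + b^2.
So M^{-1} = ~M / (a^2 + b^2) = (a - b*e12)/(a^2 + b^2).
a^2 + b^2 = 1 + 4 = 5
Scalar part = -1/5 = -1/5
Bivector coeff = -2/5 = -2/5
M^{-1} = -1/5 - 2/5*e12


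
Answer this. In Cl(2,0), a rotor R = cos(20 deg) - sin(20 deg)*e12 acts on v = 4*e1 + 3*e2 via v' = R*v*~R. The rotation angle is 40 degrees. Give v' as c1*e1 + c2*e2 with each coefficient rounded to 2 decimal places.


Rotor R = cos(20deg) - sin(20deg)*e12
Rotation angle theta = 2 * 20 = 40 degrees
v' = R*v*~R rotates v by theta.
cos(40deg) = 0.7660, sin(40deg) = 0.6428
v'_1 = 4*cos(40deg) - 3*sin(40deg)
= 4*0.7660 - 3*0.6428
= 1.14
v'_2 = 4*sin(40deg) + 3*cos(40deg)
= 4*0.6428 + 3*0.7660
= 4.87
v' = 1.14*e1 + 4.87*e2


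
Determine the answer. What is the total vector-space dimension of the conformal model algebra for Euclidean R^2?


The conformal model of R^2 uses Cl(3,1): the 2 Euclidean generators plus two extra orthogonal generators e+ (e+^2 = +1) and e- (e-^2 = -1), from which the null vectors e0, einf are built.
Number of generators m = 2 + 2 = 4.
dim Cl(p,q) = 2^m = 2^4 = 16


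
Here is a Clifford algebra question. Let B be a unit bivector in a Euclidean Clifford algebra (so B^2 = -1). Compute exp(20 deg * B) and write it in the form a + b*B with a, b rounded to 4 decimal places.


For a unit bivector B with B^2 = -1, the exponential series gives
e^(theta*B) = cos(theta) + sin(theta)*B (the GA analogue of Euler's formula).
theta = 20 degrees = 0.349066 rad
cos(20 deg) = 0.9397
sin(20 deg) = 0.3420
exp(theta*B) = 0.9397 + 0.3420*B


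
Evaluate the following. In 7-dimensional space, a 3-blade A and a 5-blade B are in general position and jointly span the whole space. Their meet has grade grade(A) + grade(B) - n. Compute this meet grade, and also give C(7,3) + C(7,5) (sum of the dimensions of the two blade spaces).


Meet grade = grade(A) + grade(B) - n
= 3 + 5 - 7 = 1
C(7,3) = 35
C(7,5) = 21
dim_A + dim_B = 35 + 21 = 56


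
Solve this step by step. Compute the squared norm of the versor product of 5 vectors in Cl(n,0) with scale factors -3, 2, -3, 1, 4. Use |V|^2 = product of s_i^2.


Each vector v_i has |v_i|^2 = s_i^2
Squared scales: (-3)^2 = 9, 2^2 = 4, (-3)^2 = 9, 1^2 = 1, 4^2 = 16
|V|^2 = 9 * 4 * 9 * 1 * 16
= 5184


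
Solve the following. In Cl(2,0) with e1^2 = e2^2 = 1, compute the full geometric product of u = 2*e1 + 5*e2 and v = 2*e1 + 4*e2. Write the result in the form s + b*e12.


Expand: (2*e1 + 5*e2)(2*e1 + 4*e2)
= 2*2*e1e1 + 2*4*e1e2 + 5*2*e2e1 + 5*4*e2e2
Using e1^2 = e2^2 = 1, e2e1 = -e1e2:
Scalar part s = 2*2 + 5*4 = 4 + 20 = 24
Bivector part b = 2*4 - 5*2 = 8 - 10 = -2
uv = 24 - 2*e12


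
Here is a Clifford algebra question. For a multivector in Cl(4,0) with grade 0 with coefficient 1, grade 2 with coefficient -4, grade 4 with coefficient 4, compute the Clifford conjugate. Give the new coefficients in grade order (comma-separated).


Clifford conjugate sign for grade k: (-1)^(k(k+1)/2)
Grade 0: (-1)^(0*1/2) = (-1)^0 = 1, coeff 1 -> 1
Grade 2: (-1)^(2*3/2) = (-1)^3 = -1, coeff -4 -> 4
Grade 4: (-1)^(4*5/2) = (-1)^10 = 1, coeff 4 -> 4
Conjugated coefficients: 1, 4, 4


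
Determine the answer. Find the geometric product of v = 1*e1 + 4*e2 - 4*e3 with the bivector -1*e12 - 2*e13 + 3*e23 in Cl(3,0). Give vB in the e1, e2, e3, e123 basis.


vB has grade-1 (vector) and grade-3 (trivector) parts: vB = (v _| B) + (v ^ B).
Vector part <vB>_1:
  e1: -v2*b12 - v3*b13 = -(4)*(-1) - (-4)*(-2) = -4
  e2: v1*b12 - v3*b23 = (1)*(-1) - (-4)*(3) = 11
  e3: v1*b13 + v2*b23 = (1)*(-2) + (4)*(3) = 10
Trivector part <vB>_3:
  e123: v1*b23 - v2*b13 + v3*b12 = (1)*(3) - (4)*(-2) + (-4)*(-1) = 15
vB = -4*e1 + 11*e2 + 10*e3 + 15*e123


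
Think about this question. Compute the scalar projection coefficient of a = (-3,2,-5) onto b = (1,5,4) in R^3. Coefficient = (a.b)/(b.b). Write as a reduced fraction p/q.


Projection coefficient = (a . b) / (b . b)
a . b = (-3)*1 + 2*5 + (-5)*4
= -3 + 10 + (-20) = -13
b . b = 1^2 + 5^2 + 4^2
= 1 + 25 + 16 = 42
Coefficient = -13/42
In lowest terms: -13/42


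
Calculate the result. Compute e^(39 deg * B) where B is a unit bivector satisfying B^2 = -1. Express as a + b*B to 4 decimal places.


For a unit bivector B with B^2 = -1, the exponential series gives
e^(theta*B) = cos(theta) + sin(theta)*B (the GA analogue of Euler's formula).
theta = 39 degrees = 0.680678 rad
cos(39 deg) = 0.7771
sin(39 deg) = 0.6293
exp(theta*B) = 0.7771 + 0.6293*B


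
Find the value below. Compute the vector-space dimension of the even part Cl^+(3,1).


Even subalgebra dimension = 2^(n-1)
n = 3 + 1 = 4
2^(4 - 1) = 2^3 = 8
Verification: sum of C(4,k) for even k = 1 + 6 + 1 = 8
Result = 8


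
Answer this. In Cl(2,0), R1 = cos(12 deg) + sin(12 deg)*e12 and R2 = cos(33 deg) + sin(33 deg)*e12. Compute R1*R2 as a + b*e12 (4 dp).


Same-plane rotors commute and their half-angles add:
R1*R2 = cos(a1 + a2) + sin(a1 + a2)*e12.
a1 + a2 = 12 + 33 = 45 deg
cos(45 deg) = 0.7071
sin(45 deg) = 0.7071
R1*R2 = 0.7071 + 0.7071*e12


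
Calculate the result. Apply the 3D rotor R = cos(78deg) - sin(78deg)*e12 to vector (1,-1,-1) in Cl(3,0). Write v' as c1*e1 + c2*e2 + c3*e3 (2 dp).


Rotor R = cos(78deg) - sin(78deg)*e12
Rotation angle theta = 2 * 78 = 156 degrees in the e12 plane (e1 -> e2).
The component perpendicular to the plane (e3) is invariant: v'_3 = v3 = -1.00
cos(156deg) = -0.9135, sin(156deg) = 0.4067
v'_1 = v1*cos(theta) - v2*sin(theta) = 1*(-0.9135) - (-1)*0.4067 = -0.51
v'_2 = v1*sin(theta) + v2*cos(theta) = 1*0.4067 + (-1)*(-0.9135) = 1.32
v' = -0.51*e1 + 1.32*e2 - 1.00*e3


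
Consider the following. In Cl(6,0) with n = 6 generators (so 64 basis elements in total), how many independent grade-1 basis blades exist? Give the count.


Number of grade-k basis blades in Cl(p,q) with n = p + q is C(n, k).
n = 6 + 0 = 6
C(6, 1) = 6! / (1! * 5!)
= 720 / (1 * 120)
= 6


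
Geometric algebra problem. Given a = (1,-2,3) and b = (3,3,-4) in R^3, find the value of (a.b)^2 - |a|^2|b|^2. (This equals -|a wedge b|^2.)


a . b = 1*3 + (-2)*3 + 3*(-4)
= 3 + (-6) + (-12) = -15
|a|^2 = 1^2 + (-2)^2 + 3^2 = 14
|b|^2 = 3^2 + 3^2 + (-4)^2 = 34
(a.b)^2 = (-15)^2 = 225
|a|^2 * |b|^2 = 14 * 34 = 476
Result = 225 - 476 = -251


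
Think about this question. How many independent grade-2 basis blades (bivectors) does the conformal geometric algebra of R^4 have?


The conformal model of R^4 uses Cl(5,1) with m = 4 + 2 = 6 generators.
Number of grade-2 blades = C(m, 2) = C(6, 2)
= 6*5/2 = 15


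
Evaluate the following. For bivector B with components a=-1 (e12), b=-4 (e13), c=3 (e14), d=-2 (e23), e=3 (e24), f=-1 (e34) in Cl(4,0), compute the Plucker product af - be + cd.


Plucker relation: af - be + cd
a*f = (-1)*(-1) = 1
b*e = (-4)*3 = -12
c*d = 3*(-2) = -6
af - be + cd = 1 - (-12) + (-6)
= 7


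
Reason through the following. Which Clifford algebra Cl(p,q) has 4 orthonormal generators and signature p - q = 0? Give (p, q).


We need p + q = 4 and p - q = 0.
Adding: 2p = 4 + 0 = 4, so p = 2.
Then q = 4 - 2 = 2.
(p, q) = (2, 2)


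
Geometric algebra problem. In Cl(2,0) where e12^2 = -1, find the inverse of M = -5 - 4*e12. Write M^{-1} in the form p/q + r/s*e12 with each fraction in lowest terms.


M = -5 - 4*e12, where e12^2 = -1.
Since M commutes with its reverse ~M = a - b*e12, M * ~M = a^2 - b^2*e12^2 = a^2 + b^2.
So M^{-1} = ~M / (a^2 + b^2) = (a - b*e12)/(a^2 + b^2).
a^2 + b^2 = 25 + 16 = 41
Scalar part = -5/41 = -5/41
Bivector coeff = 4/41 = 4/41
M^{-1} = -5/41 + 4/41*e12


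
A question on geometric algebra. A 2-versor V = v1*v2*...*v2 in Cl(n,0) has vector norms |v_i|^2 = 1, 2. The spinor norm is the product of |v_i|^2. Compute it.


Spinor norm N(V) = |v1|^2 * |v2|^2 * ... * |v2|^2
= 1 * 2
Running product: 1, 2
N(V) = 2


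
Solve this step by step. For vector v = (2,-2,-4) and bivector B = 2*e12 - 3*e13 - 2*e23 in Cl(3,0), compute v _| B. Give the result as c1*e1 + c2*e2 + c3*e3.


Left contraction v _| B = <vB>_1 (grade-1 part of the geometric product vB).
Using e1_|e12 = e2, e2_|e12 = -e1, e1_|e13 = e3, e3_|e13 = -e1, e2_|e23 = e3, e3_|e23 = -e2:
e1 coeff: -v2*b12 - v3*b13 = -(-2)*(2) - (-4)*(-3) = -8
e2 coeff: v1*b12 - v3*b23 = (2)*(2) - (-4)*(-2) = -4
e3 coeff: v1*b13 + v2*b23 = (2)*(-3) + (-2)*(-2) = -2
v _| B = -8*e1 - 4*e2 - 2*e3


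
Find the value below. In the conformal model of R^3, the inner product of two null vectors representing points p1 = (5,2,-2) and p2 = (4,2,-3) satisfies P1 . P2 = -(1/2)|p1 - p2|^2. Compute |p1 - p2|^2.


p1 - p2 = (1, 0, 1)
|p1 - p2|^2 = 1^2 + 0^2 + 1^2
= 1 + 0 + 1
= 2


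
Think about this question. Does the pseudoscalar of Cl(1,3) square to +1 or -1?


The pseudoscalar I = e1...e_n (product of all n generators) of Cl(p,q) satisfies I^2 = (-1)^(q + n(n-1)/2).
p = 1, q = 3, n = p + q = 4
n(n-1)/2 = 4 * 3 / 2 = 6
Exponent = q + n(n-1)/2 = 3 + 6 = 9
I^2 = (-1)^9 = -1


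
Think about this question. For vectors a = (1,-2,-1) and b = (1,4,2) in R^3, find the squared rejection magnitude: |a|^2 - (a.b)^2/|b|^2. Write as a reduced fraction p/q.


|a|^2 = 1^2 + (-2)^2 + (-1)^2 = 6
|b|^2 = 1^2 + 4^2 + 2^2 = 21
a . b = 1*1 + (-2)*4 + (-1)*2 = -9
(a.b)^2 = (-9)^2 = 81
|rej|^2 = 6 - 81/21
= (126 - 81)/21
= 45/21
In lowest terms: 15/7


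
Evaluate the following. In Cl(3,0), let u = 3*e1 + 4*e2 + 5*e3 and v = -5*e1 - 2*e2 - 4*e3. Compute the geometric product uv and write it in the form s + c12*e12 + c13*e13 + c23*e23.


In Cl(3,0): e_i^2 = 1, e_ie_j = -e_je_i for i != j.
Scalar part = u . v = 3*(-5) + 4*(-2) + 5*(-4)
= -15 + (-8) + (-20) = -43
e12 coeff = 3*(-2) - 4*(-5) = -6 - (-20) = 14
e13 coeff = 3*(-4) - 5*(-5) = -12 - (-25) = 13
e23 coeff = 4*(-4) - 5*(-2) = -16 - (-10) = -6
uv = -43 + 14*e12 + 13*e13 - 6*e23


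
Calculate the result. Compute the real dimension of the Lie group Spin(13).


Spin(n) double-covers SO(n); both have Lie algebra so(n) of dimension n(n-1)/2.
n = 13
n(n-1) = 13 * 12 = 156
dim Spin(13) = 156/2 = 78


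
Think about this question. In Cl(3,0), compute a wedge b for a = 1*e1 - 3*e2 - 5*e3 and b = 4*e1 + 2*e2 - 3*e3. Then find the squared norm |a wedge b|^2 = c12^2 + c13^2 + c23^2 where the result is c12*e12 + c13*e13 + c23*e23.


a wedge b = (a1*b2 - a2*b1)*e12 + (a1*b3 - a3*b1)*e13 + (a2*b3 - a3*b2)*e23
e12 coeff: 1*2 - (-3)*4 = 2 - (-12) = 14
e13 coeff: 1*(-3) - (-5)*4 = -3 - (-20) = 17
e23 coeff: (-3)*(-3) - (-5)*2 = 9 - (-10) = 19
|a wedge b|^2 = 14^2 + 17^2 + 19^2
= 196 + 289 + 361
= 846


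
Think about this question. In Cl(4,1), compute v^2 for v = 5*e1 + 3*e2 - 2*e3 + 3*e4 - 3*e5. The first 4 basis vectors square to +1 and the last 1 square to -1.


v^2 = sum of c_i^2 * e_i^2
Positive signature terms (e_i^2 = +1): 5^2 + 3^2 + (-2)^2 + 3^2 = 47
Negative signature terms (e_j^2 = -1): (-3)^2 = 9
v^2 = 47 - 9 = 38


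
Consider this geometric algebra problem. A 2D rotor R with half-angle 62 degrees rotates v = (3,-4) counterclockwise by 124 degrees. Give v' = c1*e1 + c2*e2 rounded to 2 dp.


Rotor R = cos(62deg) - sin(62deg)*e12
Rotation angle theta = 2 * 62 = 124 degrees
v' = R*v*~R rotates v by theta.
cos(124deg) = -0.5592, sin(124deg) = 0.8290
v'_1 = 3*cos(124deg) - (-4)*sin(124deg)
= 3*(-0.5592) - (-4)*0.8290
= 1.64
v'_2 = 3*sin(124deg) + (-4)*cos(124deg)
= 3*0.8290 + (-4)*(-0.5592)
= 4.72
v' = 1.64*e1 + 4.72*e2


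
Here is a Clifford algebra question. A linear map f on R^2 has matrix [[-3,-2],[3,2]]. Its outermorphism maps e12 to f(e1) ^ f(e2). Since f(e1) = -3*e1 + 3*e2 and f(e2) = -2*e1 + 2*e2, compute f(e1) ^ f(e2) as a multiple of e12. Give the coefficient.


The outermorphism of a linear map f sends e1^e2 to f(e1)^f(e2).
f(e1) = -3*e1 + 3*e2
f(e2) = -2*e1 + 2*e2
f(e1) ^ f(e2) = (-3*e1 + 3*e2) ^ (-2*e1 + 2*e2)
= (-3)*2*e12 + 3*(-2)*e21
= (-6 - (-6))*e12
= 0*e12
Coefficient = 0


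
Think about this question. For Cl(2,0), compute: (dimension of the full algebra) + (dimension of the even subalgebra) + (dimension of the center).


n = 2 + 0 = 2
Total dim = 2^2 = 4
Even subalgebra dim = 2^1 = 2
n is even, so center dim = 1
Sum = 4 + 2 + 1 = 7


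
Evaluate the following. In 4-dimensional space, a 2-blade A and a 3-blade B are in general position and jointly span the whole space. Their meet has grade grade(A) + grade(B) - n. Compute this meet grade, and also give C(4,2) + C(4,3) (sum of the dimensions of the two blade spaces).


Meet grade = grade(A) + grade(B) - n
= 2 + 3 - 4 = 1
C(4,2) = 6
C(4,3) = 4
dim_A + dim_B = 6 + 4 = 10


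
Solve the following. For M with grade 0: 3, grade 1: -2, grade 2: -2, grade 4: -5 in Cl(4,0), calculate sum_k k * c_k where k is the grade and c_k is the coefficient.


Grade-weighted sum = sum of grade_k * coefficient_k
0*3 = 0
1*(-2) = -2
2*(-2) = -4
4*(-5) = -20
Total = 0 + (-2) + (-4) + (-20) = -26


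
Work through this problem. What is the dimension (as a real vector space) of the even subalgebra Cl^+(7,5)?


Even subalgebra dimension = 2^(n-1)
n = 7 + 5 = 12
2^(12 - 1) = 2^11 = 2048
Verification: sum of C(12,k) for even k = 1 + 66 + 495 + 924 + 495 + 66 + 1 = 2048
Result = 2048


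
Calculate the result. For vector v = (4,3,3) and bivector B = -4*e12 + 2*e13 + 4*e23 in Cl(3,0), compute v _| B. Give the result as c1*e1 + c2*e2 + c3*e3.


Left contraction v _| B = <vB>_1 (grade-1 part of the geometric product vB).
Using e1_|e12 = e2, e2_|e12 = -e1, e1_|e13 = e3, e3_|e13 = -e1, e2_|e23 = e3, e3_|e23 = -e2:
e1 coeff: -v2*b12 - v3*b13 = -(3)*(-4) - (3)*(2) = 6
e2 coeff: v1*b12 - v3*b23 = (4)*(-4) - (3)*(4) = -28
e3 coeff: v1*b13 + v2*b23 = (4)*(2) + (3)*(4) = 20
v _| B = 6*e1 - 28*e2 + 20*e3


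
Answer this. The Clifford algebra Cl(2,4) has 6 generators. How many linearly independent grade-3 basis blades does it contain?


Number of grade-k basis blades in Cl(p,q) with n = p + q is C(n, k).
n = 2 + 4 = 6
C(6, 3) = 6! / (3! * 3!)
= 720 / (6 * 6)
= 20


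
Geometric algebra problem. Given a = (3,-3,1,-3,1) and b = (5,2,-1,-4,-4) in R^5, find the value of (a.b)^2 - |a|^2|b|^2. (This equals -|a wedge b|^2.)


a . b = 3*5 + (-3)*2 + 1*(-1) + (-3)*(-4) + 1*(-4)
= 15 + (-6) + (-1) + 12 + (-4) = 16
|a|^2 = 3^2 + (-3)^2 + 1^2 + (-3)^2 + 1^2 = 29
|b|^2 = 5^2 + 2^2 + (-1)^2 + (-4)^2 + (-4)^2 = 62
(a.b)^2 = 16^2 = 256
|a|^2 * |b|^2 = 29 * 62 = 1798
Result = 256 - 1798 = -1542


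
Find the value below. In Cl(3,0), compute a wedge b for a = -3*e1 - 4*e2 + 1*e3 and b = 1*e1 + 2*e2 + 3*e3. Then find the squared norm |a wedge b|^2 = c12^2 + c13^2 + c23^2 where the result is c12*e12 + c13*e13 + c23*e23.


a wedge b = (a1*b2 - a2*b1)*e12 + (a1*b3 - a3*b1)*e13 + (a2*b3 - a3*b2)*e23
e12 coeff: (-3)*2 - (-4)*1 = -6 - (-4) = -2
e13 coeff: (-3)*3 - 1*1 = -9 - 1 = -10
e23 coeff: (-4)*3 - 1*2 = -12 - 2 = -14
|a wedge b|^2 = (-2)^2 + (-10)^2 + (-14)^2
= 4 + 100 + 196
= 300


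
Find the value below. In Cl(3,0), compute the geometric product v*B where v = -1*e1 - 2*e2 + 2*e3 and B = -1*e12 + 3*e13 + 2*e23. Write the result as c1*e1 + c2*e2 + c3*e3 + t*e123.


vB has grade-1 (vector) and grade-3 (trivector) parts: vB = (v _| B) + (v ^ B).
Vector part <vB>_1:
  e1: -v2*b12 - v3*b13 = -(-2)*(-1) - (2)*(3) = -8
  e2: v1*b12 - v3*b23 = (-1)*(-1) - (2)*(2) = -3
  e3: v1*b13 + v2*b23 = (-1)*(3) + (-2)*(2) = -7
Trivector part <vB>_3:
  e123: v1*b23 - v2*b13 + v3*b12 = (-1)*(2) - (-2)*(3) + (2)*(-1) = 2
vB = -8*e1 - 3*e2 - 7*e3 + 2*e123


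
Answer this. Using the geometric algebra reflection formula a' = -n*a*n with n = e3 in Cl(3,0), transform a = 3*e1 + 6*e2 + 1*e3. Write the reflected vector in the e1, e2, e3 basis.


Reflection formula: a' = -n*a*n, with n = e3 (unit vector, n^2 = 1).
For reflection through hyperplane perp to e3:
The component along e3 flips sign, others stay.
a = (3, 6, 1)
a' = (3, 6, -1)
a' = 3*e1 + 6*e2 - 1*e3


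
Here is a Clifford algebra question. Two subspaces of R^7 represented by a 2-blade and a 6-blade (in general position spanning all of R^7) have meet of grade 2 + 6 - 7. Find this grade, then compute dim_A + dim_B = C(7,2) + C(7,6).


Meet grade = grade(A) + grade(B) - n
= 2 + 6 - 7 = 1
C(7,2) = 21
C(7,6) = 7
dim_A + dim_B = 21 + 7 = 28


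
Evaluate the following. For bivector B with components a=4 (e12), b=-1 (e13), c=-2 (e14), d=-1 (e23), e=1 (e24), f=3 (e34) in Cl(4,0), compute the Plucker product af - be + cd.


Plucker relation: af - be + cd
a*f = 4*3 = 12
b*e = (-1)*1 = -1
c*d = (-2)*(-1) = 2
af - be + cd = 12 - (-1) + 2
= 15


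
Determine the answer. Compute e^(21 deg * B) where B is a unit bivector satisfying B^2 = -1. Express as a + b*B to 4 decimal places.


For a unit bivector B with B^2 = -1, the exponential series gives
e^(theta*B) = cos(theta) + sin(theta)*B (the GA analogue of Euler's formula).
theta = 21 degrees = 0.366519 rad
cos(21 deg) = 0.9336
sin(21 deg) = 0.3584
exp(theta*B) = 0.9336 + 0.3584*B


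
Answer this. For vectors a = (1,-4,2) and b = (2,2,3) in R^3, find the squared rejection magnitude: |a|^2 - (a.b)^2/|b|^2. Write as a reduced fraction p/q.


|a|^2 = 1^2 + (-4)^2 + 2^2 = 21
|b|^2 = 2^2 + 2^2 + 3^2 = 17
a . b = 1*2 + (-4)*2 + 2*3 = 0
(a.b)^2 = 0^2 = 0
|rej|^2 = 21 - 0/17
= (357 - 0)/17
= 357/17
In lowest terms: 21/1


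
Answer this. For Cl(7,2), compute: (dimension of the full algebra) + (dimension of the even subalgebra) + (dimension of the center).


n = 7 + 2 = 9
Total dim = 2^9 = 512
Even subalgebra dim = 2^8 = 256
n is odd, so center dim = 2
Sum = 512 + 256 + 2 = 770
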